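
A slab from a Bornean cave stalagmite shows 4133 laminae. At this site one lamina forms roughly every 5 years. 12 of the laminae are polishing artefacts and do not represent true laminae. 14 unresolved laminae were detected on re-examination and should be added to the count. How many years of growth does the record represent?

20675 years

After corrections the count is 4133 − 12 + 14 = 4135 laminae.
4135 laminae at 5 years each span 4135 × 5 = 20675 years.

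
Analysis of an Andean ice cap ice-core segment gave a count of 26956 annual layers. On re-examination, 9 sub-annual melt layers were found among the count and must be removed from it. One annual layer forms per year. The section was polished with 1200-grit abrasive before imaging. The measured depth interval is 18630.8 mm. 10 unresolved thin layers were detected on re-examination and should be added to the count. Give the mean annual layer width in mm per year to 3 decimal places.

0.691 mm per year

Correcting the raw count gives 26956 − 9 + 10 = 26957 true annual layers.
18630.8 mm over 26957 years gives 18630.8 / 26957 ≈ 0.691 mm per year.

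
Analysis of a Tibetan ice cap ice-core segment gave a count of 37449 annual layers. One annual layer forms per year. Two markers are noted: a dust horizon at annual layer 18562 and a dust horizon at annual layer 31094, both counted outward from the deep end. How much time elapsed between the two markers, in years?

12532 years

The two markers are separated by 31094 − 18562 = 12532 annual layers.
One annual layer per year makes the interval 12532 years.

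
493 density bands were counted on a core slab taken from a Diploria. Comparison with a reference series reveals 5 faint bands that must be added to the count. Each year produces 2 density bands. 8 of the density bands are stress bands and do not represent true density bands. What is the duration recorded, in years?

245 years

Adjusted count: 493 − 8 + 5 = 490 density bands.
Dividing by 2 density bands per year: 490 / 2 = 245 years.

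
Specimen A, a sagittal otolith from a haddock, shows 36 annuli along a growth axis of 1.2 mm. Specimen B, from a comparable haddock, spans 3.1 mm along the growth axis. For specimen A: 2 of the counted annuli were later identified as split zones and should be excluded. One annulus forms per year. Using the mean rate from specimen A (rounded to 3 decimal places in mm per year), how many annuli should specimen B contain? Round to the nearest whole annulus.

89 annuli

Specimen A: correcting the raw count gives 36 − 2 = 34 true annuli.
A: Mean rate = 1.2 mm / 34 years ≈ 0.035 mm/yr.
Specimen B: 3.1 mm / 0.035 mm per year = 88.57 years ≈ 89 annuli.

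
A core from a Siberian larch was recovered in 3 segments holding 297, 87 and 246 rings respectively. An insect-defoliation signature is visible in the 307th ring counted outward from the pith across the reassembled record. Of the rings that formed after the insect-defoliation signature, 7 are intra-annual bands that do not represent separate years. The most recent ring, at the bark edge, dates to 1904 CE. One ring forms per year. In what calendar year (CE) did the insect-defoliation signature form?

Total rings = 297 + 87 + 246 = 630.
Between ring 307 and the bark edge there are 630 − 307 = 323 rings.
Removing the 7 false rings leaves 323 − 7 = 316 true rings beyond the insect-defoliation signature.
1904 − 316 = 1588 CE.

1588 CE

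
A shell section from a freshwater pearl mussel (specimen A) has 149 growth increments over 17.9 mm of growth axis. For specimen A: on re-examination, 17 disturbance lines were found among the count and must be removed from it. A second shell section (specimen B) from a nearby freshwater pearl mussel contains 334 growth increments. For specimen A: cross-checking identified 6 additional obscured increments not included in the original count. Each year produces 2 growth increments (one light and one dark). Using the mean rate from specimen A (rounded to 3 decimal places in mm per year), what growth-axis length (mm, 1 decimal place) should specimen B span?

43.3 mm

Specimen A: true growth increment count = 149 − 17 + 6 = 138.
Specimen A: dividing by 2 growth increments per year: 138 / 2 = 69 years.
A: Extension rate ≈ 17.9 / 69 = 0.259 mm/year.
Specimen B: 334 growth increments at 2 per year is 334 / 2 = 167 years. For B, 0.259 mm/year × 167 years = 43.3 mm.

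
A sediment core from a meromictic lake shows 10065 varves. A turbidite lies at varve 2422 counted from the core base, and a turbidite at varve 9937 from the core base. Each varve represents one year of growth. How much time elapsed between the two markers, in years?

7515 years

Separation: 9937 − 2422 = 7515 varves.
That is 7515 years at one varve per year.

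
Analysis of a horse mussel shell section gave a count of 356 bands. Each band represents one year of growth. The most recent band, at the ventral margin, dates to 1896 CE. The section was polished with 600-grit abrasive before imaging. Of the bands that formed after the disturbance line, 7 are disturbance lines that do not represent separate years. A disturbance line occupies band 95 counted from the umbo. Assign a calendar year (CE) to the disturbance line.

1642 CE

The disturbance line sits at band 95 from the umbo, so 356 − 95 = 261 bands formed after it.
261 − 7 false = 254 true bands after the disturbance line.
1896 − 254 = 1642 CE.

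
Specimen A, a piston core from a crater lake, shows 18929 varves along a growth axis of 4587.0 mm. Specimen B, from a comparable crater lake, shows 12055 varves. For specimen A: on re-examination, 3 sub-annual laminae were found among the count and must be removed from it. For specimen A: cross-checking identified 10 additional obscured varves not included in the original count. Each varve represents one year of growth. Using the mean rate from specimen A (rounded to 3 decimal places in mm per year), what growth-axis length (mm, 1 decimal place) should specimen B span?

2917.3 mm

Specimen A: adjusted count: 18929 − 3 + 10 = 18936 varves.
A: 4587.0 mm over 18936 years gives 4587.0 / 18936 ≈ 0.242 mm/year.
Length of B = 0.242 × 12055 = 2917.3 mm.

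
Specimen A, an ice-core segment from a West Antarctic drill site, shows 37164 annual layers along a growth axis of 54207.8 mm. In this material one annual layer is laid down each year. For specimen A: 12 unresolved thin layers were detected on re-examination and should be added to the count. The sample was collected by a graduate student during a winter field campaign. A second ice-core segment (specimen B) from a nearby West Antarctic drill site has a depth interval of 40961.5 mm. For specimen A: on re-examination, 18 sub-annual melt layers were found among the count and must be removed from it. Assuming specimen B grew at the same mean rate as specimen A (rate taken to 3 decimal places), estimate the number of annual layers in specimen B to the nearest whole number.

Specimen A: correcting the raw count gives 37164 − 18 + 12 = 37158 true annual layers.
A: Mean rate = 54207.8 mm / 37158 years ≈ 1.459 mm per year.
Specimen B: 40961.5 mm / 1.459 mm per year = 28075.05 years ≈ 28075 annual layers.

28075 annual layers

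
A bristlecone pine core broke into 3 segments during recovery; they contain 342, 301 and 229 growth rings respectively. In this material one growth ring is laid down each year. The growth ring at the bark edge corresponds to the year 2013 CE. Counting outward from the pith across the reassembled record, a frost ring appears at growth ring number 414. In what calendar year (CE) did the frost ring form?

1555 CE

Total growth rings = 342 + 301 + 229 = 872.
872 − 414 = 458 growth rings lie beyond the frost ring toward the bark edge.
Counting back 458 years from 2013 CE places the frost ring in 2013 − 458 = 1555 CE.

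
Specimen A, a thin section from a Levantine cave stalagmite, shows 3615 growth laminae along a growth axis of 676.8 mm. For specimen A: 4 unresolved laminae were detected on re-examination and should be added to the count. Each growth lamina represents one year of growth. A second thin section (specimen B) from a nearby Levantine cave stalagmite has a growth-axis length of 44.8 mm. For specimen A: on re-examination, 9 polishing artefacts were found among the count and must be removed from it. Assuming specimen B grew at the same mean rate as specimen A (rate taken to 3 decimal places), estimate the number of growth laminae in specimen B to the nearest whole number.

240 growth laminae

Specimen A: after corrections the count is 3615 − 9 + 4 = 3610 growth laminae.
A: Mean rate = 676.8 mm / 3610 years ≈ 0.187 mm per year.
Specimen B: 44.8 mm / 0.187 mm per year = 239.57 years ≈ 240 growth laminae.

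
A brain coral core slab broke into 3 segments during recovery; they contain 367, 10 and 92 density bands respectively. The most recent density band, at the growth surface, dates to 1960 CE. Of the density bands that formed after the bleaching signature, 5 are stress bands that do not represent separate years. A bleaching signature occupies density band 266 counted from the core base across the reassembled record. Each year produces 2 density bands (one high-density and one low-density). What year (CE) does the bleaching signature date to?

Total density bands = 367 + 10 + 92 = 469.
The bleaching signature sits at density band 266 from the core base, so 469 − 266 = 203 density bands formed after it.
Removing the 5 false density bands leaves 203 − 5 = 198 true density bands beyond the bleaching signature.
Dividing by 2 density bands per year: 198 / 2 = 99 years.
The density band at the growth surface is 1960 CE, so the bleaching signature dates to 1960 − 99 = 1861 CE.

1861 CE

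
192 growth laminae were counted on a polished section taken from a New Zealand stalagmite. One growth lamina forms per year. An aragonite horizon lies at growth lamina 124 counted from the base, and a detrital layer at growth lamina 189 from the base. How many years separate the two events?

The two markers are separated by 189 − 124 = 65 growth laminae.
One growth lamina per year makes the interval 65 years.

65 years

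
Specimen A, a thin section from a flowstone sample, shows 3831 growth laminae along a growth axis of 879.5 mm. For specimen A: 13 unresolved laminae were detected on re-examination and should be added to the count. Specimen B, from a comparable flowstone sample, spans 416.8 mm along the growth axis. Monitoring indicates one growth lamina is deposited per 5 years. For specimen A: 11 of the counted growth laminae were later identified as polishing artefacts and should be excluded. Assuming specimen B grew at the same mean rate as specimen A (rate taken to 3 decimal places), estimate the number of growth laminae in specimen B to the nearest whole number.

Specimen A: adjusted count: 3831 − 11 + 13 = 3833 growth laminae.
Specimen A: at 5 years per growth lamina, 3833 × 5 = 19165 years.
A: Mean rate = 879.5 mm / 19165 years ≈ 0.046 mm/year.
For B, 416.8 / 0.046 = 9060.87 years; at 5 years per growth lamina that is 9060.87 / 5 ≈ 1812 growth laminae.

1812 growth laminae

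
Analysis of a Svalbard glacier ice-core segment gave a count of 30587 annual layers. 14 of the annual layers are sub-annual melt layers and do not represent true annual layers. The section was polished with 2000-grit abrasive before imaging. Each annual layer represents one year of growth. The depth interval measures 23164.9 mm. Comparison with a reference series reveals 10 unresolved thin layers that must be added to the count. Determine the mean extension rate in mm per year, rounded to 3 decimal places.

Adjusted count: 30587 − 14 + 10 = 30583 annual layers.
23164.9 mm over 30583 years gives 23164.9 / 30583 ≈ 0.757 mm per year.

0.757 mm per year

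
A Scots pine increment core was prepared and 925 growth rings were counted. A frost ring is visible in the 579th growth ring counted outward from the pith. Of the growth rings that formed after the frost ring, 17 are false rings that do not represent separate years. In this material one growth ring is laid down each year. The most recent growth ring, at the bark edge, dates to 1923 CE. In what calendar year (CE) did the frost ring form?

1594 CE

925 − 579 = 346 growth rings lie beyond the frost ring toward the bark edge.
Removing the 17 false growth rings leaves 346 − 17 = 329 true growth rings beyond the frost ring.
1923 − 329 = 1594 CE.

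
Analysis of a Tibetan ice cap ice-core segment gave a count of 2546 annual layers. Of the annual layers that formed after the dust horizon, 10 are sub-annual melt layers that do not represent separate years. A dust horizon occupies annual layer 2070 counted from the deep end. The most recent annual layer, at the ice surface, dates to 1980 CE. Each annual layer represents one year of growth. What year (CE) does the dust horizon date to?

1514 CE

2546 − 2070 = 476 annual layers lie beyond the dust horizon toward the ice surface.
Removing the 10 false annual layers leaves 476 − 10 = 466 true annual layers beyond the dust horizon.
The annual layer at the ice surface is 1980 CE, so the dust horizon dates to 1980 − 466 = 1514 CE.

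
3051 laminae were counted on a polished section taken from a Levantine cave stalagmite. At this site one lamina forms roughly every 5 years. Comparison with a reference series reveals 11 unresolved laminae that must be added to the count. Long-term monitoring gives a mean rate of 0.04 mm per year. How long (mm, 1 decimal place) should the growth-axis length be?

Adjusted count: 3051 + 11 = 3062 laminae.
Multiplying by 5 years per lamina: 3062 × 5 = 15310 years.
Length ≈ 0.04 × 15310 = 612.4 mm.

612.4 mm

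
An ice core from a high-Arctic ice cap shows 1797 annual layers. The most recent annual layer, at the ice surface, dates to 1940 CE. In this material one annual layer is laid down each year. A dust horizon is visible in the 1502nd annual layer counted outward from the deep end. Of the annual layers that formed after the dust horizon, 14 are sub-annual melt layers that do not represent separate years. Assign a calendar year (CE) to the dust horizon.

The dust horizon sits at annual layer 1502 from the deep end, so 1797 − 1502 = 295 annual layers formed after it.
Excluding 14 false annual layers: 295 − 14 = 281.
1940 − 281 = 1659 CE.

1659 CE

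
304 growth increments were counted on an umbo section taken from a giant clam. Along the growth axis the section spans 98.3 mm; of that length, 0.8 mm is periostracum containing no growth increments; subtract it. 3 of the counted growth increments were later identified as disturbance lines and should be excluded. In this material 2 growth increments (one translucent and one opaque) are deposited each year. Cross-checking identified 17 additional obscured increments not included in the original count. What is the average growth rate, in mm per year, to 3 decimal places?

0.613 mm per year

True growth increment count = 304 − 3 + 17 = 318.
318 growth increments at 2 per year is 318 / 2 = 159 years.
Removing the 0.8 mm offcut leaves 98.3 − 0.8 = 97.5 mm.
Extension rate ≈ 97.5 / 159 = 0.613 mm per year.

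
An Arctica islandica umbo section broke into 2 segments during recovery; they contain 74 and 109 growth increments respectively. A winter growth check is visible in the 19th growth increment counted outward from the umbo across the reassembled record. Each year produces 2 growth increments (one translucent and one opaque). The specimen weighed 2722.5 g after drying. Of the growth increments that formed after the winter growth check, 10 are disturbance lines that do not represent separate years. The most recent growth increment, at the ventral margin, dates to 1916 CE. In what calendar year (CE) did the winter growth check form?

Total growth increments = 74 + 109 = 183.
Between growth increment 19 and the ventral margin there are 183 − 19 = 164 growth increments.
Excluding 10 false growth increments: 164 − 10 = 154.
154 growth increments at 2 per year is 154 / 2 = 77 years.
Counting back 77 years from 1916 CE places the winter growth check in 1916 − 77 = 1839 CE.

1839 CE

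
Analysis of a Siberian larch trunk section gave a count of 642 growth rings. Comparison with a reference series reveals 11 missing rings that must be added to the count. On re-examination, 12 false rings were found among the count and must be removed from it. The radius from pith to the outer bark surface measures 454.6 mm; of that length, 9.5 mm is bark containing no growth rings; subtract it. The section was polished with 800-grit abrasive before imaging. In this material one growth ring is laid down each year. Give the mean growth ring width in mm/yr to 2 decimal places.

0.69 mm/yr

True growth ring count = 642 − 12 + 11 = 641.
Net length = 454.6 − 9.5 = 445.1 mm.
445.1 mm over 641 years gives 445.1 / 641 ≈ 0.69 mm/yr.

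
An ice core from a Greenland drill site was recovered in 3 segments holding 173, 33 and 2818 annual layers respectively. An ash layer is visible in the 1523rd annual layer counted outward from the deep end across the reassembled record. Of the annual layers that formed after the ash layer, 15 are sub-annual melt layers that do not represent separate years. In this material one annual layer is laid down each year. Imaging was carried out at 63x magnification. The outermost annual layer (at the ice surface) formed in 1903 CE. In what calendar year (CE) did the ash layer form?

417 CE

Total annual layers = 173 + 33 + 2818 = 3024.
3024 − 1523 = 1501 annual layers lie beyond the ash layer toward the ice surface.
1501 − 15 false = 1486 true annual layers after the ash layer.
Counting back 1486 years from 1903 CE places the ash layer in 1903 − 1486 = 417 CE.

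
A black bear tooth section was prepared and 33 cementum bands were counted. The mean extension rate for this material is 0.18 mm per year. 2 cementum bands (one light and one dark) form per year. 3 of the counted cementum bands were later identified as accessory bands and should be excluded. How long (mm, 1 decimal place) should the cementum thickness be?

2.7 mm

After corrections the count is 33 − 3 = 30 cementum bands.
Dividing by 2 cementum bands per year: 30 / 2 = 15 years.
Length ≈ 0.18 × 15 = 2.7 mm.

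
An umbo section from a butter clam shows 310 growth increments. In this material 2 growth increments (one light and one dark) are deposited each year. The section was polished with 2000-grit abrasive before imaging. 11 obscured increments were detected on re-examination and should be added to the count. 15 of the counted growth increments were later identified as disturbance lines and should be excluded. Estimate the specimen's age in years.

After corrections the count is 310 − 15 + 11 = 306 growth increments.
Dividing by 2 growth increments per year: 306 / 2 = 153 years.

153 years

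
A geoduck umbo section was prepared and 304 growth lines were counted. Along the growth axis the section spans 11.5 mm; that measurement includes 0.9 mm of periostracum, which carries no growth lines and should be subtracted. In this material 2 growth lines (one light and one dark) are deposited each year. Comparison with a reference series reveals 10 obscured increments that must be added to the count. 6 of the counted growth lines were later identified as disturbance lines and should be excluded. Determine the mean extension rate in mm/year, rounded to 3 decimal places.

Adjusted count: 304 − 6 + 10 = 308 growth lines.
With 2 growth lines per year, 308 / 2 = 154 years.
Net length = 11.5 − 0.9 = 10.6 mm.
Extension rate ≈ 10.6 / 154 = 0.069 mm/year.

0.069 mm/year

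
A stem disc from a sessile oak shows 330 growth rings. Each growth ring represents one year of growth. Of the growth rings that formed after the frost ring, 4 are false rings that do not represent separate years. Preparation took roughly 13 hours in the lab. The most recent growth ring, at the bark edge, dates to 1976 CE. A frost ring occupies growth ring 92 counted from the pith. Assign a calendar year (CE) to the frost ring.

The frost ring sits at growth ring 92 from the pith, so 330 − 92 = 238 growth rings formed after it.
238 − 4 false = 234 true growth rings after the frost ring.
The growth ring at the bark edge is 1976 CE, so the frost ring dates to 1976 − 234 = 1742 CE.

1742 CE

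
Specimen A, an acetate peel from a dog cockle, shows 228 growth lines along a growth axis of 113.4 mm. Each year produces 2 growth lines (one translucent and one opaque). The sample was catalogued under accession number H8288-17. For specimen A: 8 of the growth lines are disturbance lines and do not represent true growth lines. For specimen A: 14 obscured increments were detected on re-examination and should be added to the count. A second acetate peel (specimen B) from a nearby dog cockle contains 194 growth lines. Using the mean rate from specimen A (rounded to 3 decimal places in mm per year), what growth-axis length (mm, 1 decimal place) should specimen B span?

94.0 mm

Specimen A: true growth line count = 228 − 8 + 14 = 234.
Specimen A: with 2 growth lines per year, 234 / 2 = 117 years.
A: Extension rate ≈ 113.4 / 117 = 0.969 mm/year.
Specimen B: dividing by 2 growth lines per year: 194 / 2 = 97 years. For B, 0.969 mm/year × 97 years = 94.0 mm.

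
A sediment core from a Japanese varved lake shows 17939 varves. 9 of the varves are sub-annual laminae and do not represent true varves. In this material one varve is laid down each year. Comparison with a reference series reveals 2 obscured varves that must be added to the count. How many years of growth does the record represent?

Adjusted count: 17939 − 9 + 2 = 17932 varves.
At one varve per year, that is 17932 years.

17932 years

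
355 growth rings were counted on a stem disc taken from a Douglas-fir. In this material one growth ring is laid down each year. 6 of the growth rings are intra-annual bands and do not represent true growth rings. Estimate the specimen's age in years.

Correcting the raw count gives 355 − 6 = 349 true growth rings.
At one growth ring per year, that is 349 years.

349 years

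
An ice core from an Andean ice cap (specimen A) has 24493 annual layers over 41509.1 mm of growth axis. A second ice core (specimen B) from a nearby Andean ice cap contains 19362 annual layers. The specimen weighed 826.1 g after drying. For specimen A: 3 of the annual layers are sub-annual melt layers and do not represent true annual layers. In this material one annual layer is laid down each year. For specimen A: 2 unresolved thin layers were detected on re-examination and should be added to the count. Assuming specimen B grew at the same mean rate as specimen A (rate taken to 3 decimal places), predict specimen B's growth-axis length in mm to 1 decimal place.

32818.6 mm

Specimen A: after corrections the count is 24493 − 3 + 2 = 24492 annual layers.
A: Extension rate ≈ 41509.1 / 24492 = 1.695 mm per year.
Length of B = 1.695 × 19362 = 32818.6 mm.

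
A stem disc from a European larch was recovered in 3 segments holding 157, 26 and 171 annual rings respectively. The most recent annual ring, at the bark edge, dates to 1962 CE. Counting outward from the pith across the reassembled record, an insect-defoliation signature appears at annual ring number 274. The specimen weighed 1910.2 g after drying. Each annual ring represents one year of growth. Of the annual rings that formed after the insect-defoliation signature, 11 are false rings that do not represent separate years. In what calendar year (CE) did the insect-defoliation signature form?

1893 CE

Total annual rings = 157 + 26 + 171 = 354.
The insect-defoliation signature sits at annual ring 274 from the pith, so 354 − 274 = 80 annual rings formed after it.
80 − 11 false = 69 true annual rings after the insect-defoliation signature.
Counting back 69 years from 1962 CE places the insect-defoliation signature in 1962 − 69 = 1893 CE.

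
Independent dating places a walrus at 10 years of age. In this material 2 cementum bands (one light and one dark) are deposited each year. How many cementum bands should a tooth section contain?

20 cementum bands

With 2 cementum bands per year, 10 years would produce 10 × 2 = 20 cementum bands.
So 20 cementum bands should be present.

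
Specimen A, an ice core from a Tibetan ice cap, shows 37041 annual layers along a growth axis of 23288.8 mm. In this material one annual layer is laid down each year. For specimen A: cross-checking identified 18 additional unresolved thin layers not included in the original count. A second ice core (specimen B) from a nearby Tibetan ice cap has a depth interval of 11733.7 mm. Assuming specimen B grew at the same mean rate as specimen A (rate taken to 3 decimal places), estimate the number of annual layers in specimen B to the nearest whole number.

Specimen A: true annual layer count = 37041 + 18 = 37059.
A: Mean rate = 23288.8 mm / 37059 years ≈ 0.628 mm/year.
For B, 11733.7 / 0.628 = 18684.24 years ≈ 18684 annual layers.

18684 annual layers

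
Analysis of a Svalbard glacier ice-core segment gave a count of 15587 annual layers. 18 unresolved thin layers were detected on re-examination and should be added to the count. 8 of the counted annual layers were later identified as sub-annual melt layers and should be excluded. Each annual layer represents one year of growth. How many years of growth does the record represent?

15597 years

After corrections the count is 15587 − 8 + 18 = 15597 annual layers.
One annual layer per year makes the duration 15597 years.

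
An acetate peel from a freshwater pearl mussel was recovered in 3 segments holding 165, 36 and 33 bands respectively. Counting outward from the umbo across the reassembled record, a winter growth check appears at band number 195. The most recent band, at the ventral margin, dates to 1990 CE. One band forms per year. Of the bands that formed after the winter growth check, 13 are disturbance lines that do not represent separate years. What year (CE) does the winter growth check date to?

1964 CE

Total bands = 165 + 36 + 33 = 234.
The winter growth check sits at band 195 from the umbo, so 234 − 195 = 39 bands formed after it.
Removing the 13 false bands leaves 39 − 13 = 26 true bands beyond the winter growth check.
1990 − 26 = 1964 CE.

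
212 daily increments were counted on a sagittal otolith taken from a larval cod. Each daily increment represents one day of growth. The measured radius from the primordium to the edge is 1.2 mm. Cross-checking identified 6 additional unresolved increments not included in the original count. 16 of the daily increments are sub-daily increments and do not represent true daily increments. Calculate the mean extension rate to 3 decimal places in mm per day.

0.006 mm per day

After corrections the count is 212 − 16 + 6 = 202 daily increments.
Extension rate ≈ 1.2 / 202 = 0.006 mm per day.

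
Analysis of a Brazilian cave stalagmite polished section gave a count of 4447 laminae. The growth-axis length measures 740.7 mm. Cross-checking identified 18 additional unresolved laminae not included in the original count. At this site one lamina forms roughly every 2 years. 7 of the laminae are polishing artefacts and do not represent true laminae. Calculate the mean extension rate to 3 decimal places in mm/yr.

Correcting the raw count gives 4447 − 7 + 18 = 4458 true laminae.
Multiplying by 2 years per lamina: 4458 × 2 = 8916 years.
Extension rate ≈ 740.7 / 8916 = 0.083 mm/yr.

0.083 mm/yr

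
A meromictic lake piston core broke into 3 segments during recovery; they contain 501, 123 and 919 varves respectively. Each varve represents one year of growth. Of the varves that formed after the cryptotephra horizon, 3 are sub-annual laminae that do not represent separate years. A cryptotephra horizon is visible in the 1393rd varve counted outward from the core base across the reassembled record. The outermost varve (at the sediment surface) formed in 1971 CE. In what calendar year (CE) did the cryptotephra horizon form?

Total varves = 501 + 123 + 919 = 1543.
Between varve 1393 and the sediment surface there are 1543 − 1393 = 150 varves.
Removing the 3 false varves leaves 150 − 3 = 147 true varves beyond the cryptotephra horizon.
1971 − 147 = 1824 CE.

1824 CE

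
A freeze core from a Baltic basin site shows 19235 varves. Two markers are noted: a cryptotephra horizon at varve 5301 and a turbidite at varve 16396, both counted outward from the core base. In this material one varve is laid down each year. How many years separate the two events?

Separation: 16396 − 5301 = 11095 varves.
At one varve per year, 11095 years elapsed between them.

11095 years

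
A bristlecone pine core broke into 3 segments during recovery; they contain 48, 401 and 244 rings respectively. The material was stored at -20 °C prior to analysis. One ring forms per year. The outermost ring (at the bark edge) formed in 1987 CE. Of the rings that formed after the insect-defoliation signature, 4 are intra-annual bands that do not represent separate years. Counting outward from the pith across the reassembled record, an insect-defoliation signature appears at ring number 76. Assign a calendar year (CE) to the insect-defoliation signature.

Total rings = 48 + 401 + 244 = 693.
693 − 76 = 617 rings lie beyond the insect-defoliation signature toward the bark edge.
617 − 4 false = 613 true rings after the insect-defoliation signature.
The ring at the bark edge is 1987 CE, so the insect-defoliation signature dates to 1987 − 613 = 1374 CE.

1374 CE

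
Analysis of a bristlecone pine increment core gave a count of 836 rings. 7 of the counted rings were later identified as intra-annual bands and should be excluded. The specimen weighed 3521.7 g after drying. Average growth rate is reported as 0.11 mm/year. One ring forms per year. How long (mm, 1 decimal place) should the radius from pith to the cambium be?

91.2 mm

After corrections the count is 836 − 7 = 829 rings.
Length ≈ 0.11 × 829 = 91.2 mm.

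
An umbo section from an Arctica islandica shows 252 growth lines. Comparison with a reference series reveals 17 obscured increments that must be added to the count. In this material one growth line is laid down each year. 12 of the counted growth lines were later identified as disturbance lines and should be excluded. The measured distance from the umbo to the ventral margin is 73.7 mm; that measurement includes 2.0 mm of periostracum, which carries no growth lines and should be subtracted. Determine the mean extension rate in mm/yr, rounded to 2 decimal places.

0.28 mm/yr

Adjusted count: 252 − 12 + 17 = 257 growth lines.
Net length = 73.7 − 2.0 = 71.7 mm.
Extension rate ≈ 71.7 / 257 = 0.28 mm/yr.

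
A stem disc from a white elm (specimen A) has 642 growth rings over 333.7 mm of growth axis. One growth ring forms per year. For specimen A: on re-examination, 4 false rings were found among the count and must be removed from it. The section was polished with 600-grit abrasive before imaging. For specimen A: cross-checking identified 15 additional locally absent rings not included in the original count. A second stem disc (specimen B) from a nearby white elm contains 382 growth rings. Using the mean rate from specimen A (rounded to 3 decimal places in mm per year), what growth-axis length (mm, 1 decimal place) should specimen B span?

195.2 mm

Specimen A: adjusted count: 642 − 4 + 15 = 653 growth rings.
A: Mean rate = 333.7 mm / 653 years ≈ 0.511 mm/year.
Length of B = 0.511 × 382 = 195.2 mm.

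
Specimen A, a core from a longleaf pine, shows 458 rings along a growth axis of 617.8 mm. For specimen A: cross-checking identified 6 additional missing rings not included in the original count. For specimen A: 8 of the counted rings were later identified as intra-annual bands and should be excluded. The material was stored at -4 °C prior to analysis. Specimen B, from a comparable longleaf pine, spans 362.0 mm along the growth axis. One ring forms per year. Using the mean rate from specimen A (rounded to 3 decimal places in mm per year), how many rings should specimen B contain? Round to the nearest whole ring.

267 rings

Specimen A: after corrections the count is 458 − 8 + 6 = 456 rings.
A: Extension rate ≈ 617.8 / 456 = 1.355 mm/yr.
B spans 362.0 / 1.355 = 267.16 years ≈ 267 rings.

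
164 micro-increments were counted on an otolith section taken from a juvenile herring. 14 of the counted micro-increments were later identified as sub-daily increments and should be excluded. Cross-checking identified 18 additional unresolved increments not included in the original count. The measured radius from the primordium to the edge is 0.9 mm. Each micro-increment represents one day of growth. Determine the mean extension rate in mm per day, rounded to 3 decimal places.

True micro-increment count = 164 − 14 + 18 = 168.
Mean rate = 0.9 mm / 168 days ≈ 0.005 mm per day.

0.005 mm per day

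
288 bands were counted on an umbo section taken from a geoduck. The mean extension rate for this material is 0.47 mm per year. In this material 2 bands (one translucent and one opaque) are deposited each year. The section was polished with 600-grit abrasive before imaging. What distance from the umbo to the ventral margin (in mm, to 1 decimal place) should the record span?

67.7 mm

Dividing by 2 bands per year: 288 / 2 = 144 years.
Predicted length = 0.47 mm/year × 144 years = 67.7 mm.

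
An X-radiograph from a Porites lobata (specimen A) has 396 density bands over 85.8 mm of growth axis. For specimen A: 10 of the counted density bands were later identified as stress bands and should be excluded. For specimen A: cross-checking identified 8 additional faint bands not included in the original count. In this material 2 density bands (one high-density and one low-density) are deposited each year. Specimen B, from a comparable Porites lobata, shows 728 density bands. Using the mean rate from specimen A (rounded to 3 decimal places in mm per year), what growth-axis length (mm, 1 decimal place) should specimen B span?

158.7 mm

Specimen A: adjusted count: 396 − 10 + 8 = 394 density bands.
Specimen A: with 2 density bands per year, 394 / 2 = 197 years.
A: Mean rate = 85.8 mm / 197 years ≈ 0.436 mm per year.
Specimen B: 728 density bands at 2 per year is 728 / 2 = 364 years. For B, 0.436 mm/year × 364 years = 158.7 mm.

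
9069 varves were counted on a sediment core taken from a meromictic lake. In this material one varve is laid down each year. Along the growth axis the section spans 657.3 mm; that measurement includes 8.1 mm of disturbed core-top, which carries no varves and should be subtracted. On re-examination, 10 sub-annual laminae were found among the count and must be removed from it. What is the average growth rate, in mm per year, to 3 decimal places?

0.072 mm per year

Correcting the raw count gives 9069 − 10 = 9059 true varves.
The growth record spans 657.3 − 8.1 = 649.2 mm.
Mean rate = 649.2 mm / 9059 years ≈ 0.072 mm per year.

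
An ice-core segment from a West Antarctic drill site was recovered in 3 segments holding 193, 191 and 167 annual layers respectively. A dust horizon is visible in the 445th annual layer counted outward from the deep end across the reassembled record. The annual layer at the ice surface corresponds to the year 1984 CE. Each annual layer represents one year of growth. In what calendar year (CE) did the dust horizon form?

Total annual layers = 193 + 191 + 167 = 551.
The dust horizon sits at annual layer 445 from the deep end, so 551 − 445 = 106 annual layers formed after it.
Counting back 106 years from 1984 CE places the dust horizon in 1984 − 106 = 1878 CE.

1878 CE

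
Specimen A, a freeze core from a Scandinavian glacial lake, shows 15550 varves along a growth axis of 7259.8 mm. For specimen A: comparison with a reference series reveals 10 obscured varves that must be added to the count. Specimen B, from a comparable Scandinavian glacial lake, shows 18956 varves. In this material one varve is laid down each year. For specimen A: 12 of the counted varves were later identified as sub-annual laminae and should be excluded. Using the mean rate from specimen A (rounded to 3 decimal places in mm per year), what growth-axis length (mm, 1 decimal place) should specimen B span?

8852.5 mm

Specimen A: true varve count = 15550 − 12 + 10 = 15548.
A: Extension rate ≈ 7259.8 / 15548 = 0.467 mm per year.
B's length ≈ 0.467 × 18956 = 8852.5 mm.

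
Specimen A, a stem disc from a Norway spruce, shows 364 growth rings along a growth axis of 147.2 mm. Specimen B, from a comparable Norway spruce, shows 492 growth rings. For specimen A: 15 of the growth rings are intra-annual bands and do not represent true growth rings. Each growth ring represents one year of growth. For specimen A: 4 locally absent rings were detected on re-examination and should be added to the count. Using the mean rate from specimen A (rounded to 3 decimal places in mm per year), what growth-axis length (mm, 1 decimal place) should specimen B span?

205.2 mm

Specimen A: adjusted count: 364 − 15 + 4 = 353 growth rings.
A: 147.2 mm over 353 years gives 147.2 / 353 ≈ 0.417 mm/year.
B's length ≈ 0.417 × 492 = 205.2 mm.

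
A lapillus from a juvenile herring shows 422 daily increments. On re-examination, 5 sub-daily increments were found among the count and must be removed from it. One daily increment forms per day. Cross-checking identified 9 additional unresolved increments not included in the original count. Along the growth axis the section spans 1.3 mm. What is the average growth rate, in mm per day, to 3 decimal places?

Adjusted count: 422 − 5 + 9 = 426 daily increments.
Extension rate ≈ 1.3 / 426 = 0.003 mm per day.

0.003 mm per day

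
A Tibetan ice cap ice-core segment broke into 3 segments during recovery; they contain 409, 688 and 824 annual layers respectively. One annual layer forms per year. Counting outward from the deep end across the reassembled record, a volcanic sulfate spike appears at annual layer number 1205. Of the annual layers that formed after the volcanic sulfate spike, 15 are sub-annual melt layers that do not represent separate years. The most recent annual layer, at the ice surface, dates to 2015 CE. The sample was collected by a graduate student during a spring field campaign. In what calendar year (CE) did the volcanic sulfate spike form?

Total annual layers = 409 + 688 + 824 = 1921.
Between annual layer 1205 and the ice surface there are 1921 − 1205 = 716 annual layers.
Removing the 15 false annual layers leaves 716 − 15 = 701 true annual layers beyond the volcanic sulfate spike.
The annual layer at the ice surface is 2015 CE, so the volcanic sulfate spike dates to 2015 − 701 = 1314 CE.

1314 CE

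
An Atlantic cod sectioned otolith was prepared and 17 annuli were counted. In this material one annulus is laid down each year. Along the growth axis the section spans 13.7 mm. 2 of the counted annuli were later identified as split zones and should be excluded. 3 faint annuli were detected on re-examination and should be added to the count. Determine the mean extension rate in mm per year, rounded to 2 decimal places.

0.76 mm per year

True annulus count = 17 − 2 + 3 = 18.
Mean rate = 13.7 mm / 18 years ≈ 0.76 mm per year.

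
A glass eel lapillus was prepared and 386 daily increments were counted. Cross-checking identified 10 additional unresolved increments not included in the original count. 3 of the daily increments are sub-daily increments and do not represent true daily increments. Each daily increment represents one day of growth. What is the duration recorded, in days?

393 days

True daily increment count = 386 − 3 + 10 = 393.
One daily increment per day makes the duration 393 days.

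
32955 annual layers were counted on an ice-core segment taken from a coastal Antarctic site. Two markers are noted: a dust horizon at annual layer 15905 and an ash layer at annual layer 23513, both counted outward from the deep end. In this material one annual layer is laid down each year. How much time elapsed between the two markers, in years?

7608 yr

23513 − 15905 = 7608 annual layers lie between the two events.
One annual layer per year makes the interval 7608 years.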